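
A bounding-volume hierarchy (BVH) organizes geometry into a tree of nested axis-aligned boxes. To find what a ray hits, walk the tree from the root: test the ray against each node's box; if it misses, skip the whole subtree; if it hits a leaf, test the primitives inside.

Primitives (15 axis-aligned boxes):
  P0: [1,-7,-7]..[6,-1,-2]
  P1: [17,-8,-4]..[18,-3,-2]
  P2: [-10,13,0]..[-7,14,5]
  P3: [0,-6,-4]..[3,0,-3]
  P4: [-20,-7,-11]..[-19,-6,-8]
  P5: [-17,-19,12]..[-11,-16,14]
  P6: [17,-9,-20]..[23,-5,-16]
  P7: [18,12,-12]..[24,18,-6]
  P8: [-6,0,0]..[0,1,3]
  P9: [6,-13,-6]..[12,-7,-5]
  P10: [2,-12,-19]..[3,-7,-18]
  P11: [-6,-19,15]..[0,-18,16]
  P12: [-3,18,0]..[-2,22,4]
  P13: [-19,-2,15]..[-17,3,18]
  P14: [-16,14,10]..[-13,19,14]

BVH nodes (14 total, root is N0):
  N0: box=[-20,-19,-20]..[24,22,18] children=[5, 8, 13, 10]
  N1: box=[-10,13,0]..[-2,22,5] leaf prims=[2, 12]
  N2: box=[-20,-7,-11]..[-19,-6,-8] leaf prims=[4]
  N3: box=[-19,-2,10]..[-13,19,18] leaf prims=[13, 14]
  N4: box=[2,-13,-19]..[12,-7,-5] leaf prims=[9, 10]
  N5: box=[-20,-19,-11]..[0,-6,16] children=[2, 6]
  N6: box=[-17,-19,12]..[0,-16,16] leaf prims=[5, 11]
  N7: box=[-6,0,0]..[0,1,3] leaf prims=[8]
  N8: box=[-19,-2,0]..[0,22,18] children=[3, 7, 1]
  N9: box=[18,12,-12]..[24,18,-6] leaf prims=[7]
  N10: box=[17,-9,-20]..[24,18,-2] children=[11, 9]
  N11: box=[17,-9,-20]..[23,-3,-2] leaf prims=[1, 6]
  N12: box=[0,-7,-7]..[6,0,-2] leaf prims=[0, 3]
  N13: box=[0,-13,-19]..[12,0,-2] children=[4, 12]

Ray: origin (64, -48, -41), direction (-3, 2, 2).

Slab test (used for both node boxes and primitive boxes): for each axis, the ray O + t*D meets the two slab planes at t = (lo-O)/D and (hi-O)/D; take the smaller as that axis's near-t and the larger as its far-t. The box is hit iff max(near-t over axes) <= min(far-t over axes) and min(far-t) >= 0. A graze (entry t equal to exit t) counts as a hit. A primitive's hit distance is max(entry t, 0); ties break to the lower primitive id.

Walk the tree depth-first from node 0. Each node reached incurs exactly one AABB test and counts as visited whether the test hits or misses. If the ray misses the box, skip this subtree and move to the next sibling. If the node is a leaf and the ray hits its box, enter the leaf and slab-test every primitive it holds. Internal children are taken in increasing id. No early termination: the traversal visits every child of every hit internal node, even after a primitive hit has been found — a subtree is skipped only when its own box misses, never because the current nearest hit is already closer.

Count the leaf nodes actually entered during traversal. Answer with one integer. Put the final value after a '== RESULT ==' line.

Trace the traversal:
N0 x:[40/3,28] y:[29/2,35] z:[21/2,59/2] -> hit [29/2,28], descend [5, 8, 10, 13]
  N5 x:[64/3,28] y:[29/2,21] z:[15,57/2] -> miss, prune
  N8 x:[64/3,83/3] y:[23,35] z:[41/2,59/2] -> hit [23,83/3], descend [1, 3, 7]
    N1 x:[22,74/3] y:[61/2,35] z:[41/2,23] -> miss, prune
    N3 x:[77/3,83/3] y:[23,67/2] z:[51/2,59/2] -> hit [77/3,83/3] leaf, test {P13(miss), P14(miss)}
    N7 x:[64/3,70/3] y:[24,49/2] z:[41/2,22] -> miss, prune
  N10 x:[40/3,47/3] y:[39/2,33] z:[21/2,39/2] -> miss, prune
  N13 x:[52/3,64/3] y:[35/2,24] z:[11,39/2] -> hit [35/2,39/2], descend [4, 12]
    N4 x:[52/3,62/3] y:[35/2,41/2] z:[11,18] -> hit [35/2,18] leaf, test {P9@t=35/2, P10(miss)}
    N12 x:[58/3,64/3] y:[41/2,24] z:[17,39/2] -> miss, prune

Visited [0, 5, 8, 1, 3, 7, 10, 13, 4, 12]. Tests: 10 box, 2 leaf. Nearest: P9.

== RESULT ==
2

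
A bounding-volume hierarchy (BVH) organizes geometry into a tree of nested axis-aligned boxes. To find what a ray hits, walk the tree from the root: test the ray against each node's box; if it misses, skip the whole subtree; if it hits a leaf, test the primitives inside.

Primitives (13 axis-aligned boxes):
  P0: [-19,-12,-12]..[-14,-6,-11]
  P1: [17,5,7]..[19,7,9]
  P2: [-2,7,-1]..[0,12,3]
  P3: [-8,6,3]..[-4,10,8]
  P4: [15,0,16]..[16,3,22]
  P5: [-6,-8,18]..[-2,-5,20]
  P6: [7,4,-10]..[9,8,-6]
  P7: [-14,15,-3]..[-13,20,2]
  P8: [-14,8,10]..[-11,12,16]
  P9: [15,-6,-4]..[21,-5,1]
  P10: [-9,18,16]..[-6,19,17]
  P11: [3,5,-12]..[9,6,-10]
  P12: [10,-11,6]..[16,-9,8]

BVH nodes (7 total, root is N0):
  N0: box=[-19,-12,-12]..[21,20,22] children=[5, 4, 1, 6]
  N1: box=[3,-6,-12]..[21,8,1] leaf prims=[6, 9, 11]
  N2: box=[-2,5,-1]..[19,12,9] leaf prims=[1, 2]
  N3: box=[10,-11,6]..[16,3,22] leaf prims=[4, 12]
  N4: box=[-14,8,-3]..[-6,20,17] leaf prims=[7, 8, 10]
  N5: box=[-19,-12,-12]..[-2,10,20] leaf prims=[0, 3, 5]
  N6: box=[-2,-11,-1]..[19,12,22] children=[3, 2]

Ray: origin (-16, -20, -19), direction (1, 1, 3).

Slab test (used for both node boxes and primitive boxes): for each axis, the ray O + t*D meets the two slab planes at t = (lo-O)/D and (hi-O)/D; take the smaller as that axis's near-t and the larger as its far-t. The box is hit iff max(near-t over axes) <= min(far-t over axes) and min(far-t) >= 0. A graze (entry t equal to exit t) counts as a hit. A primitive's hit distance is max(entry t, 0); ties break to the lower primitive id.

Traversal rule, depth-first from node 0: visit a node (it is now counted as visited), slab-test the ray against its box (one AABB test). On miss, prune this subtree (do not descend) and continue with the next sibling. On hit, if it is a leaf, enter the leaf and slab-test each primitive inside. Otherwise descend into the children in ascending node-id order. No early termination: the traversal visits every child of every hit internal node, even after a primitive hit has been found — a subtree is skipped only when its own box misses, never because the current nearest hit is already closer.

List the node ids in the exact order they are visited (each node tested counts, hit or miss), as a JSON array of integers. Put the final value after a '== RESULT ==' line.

Traverse from the root:
N0 x:[-3,37] y:[8,40] z:[7/3,41/3] -> hit [8,41/3], descend [1, 4, 5, 6]
  N1 x:[19,37] y:[14,28] z:[7/3,20/3] -> miss, prune
  N4 x:[2,10] y:[28,40] z:[16/3,12] -> miss, prune
  N5 x:[-3,14] y:[8,30] z:[7/3,13] -> hit [8,13] leaf, test {P0(miss), P3(miss), P5@t=37/3}
  N6 x:[14,35] y:[9,32] z:[6,41/3] -> miss, prune

5 AABB tests over nodes [0, 1, 4, 5, 6]; 1 leaf entered; closest P5.

== RESULT ==
[0, 1, 4, 5, 6]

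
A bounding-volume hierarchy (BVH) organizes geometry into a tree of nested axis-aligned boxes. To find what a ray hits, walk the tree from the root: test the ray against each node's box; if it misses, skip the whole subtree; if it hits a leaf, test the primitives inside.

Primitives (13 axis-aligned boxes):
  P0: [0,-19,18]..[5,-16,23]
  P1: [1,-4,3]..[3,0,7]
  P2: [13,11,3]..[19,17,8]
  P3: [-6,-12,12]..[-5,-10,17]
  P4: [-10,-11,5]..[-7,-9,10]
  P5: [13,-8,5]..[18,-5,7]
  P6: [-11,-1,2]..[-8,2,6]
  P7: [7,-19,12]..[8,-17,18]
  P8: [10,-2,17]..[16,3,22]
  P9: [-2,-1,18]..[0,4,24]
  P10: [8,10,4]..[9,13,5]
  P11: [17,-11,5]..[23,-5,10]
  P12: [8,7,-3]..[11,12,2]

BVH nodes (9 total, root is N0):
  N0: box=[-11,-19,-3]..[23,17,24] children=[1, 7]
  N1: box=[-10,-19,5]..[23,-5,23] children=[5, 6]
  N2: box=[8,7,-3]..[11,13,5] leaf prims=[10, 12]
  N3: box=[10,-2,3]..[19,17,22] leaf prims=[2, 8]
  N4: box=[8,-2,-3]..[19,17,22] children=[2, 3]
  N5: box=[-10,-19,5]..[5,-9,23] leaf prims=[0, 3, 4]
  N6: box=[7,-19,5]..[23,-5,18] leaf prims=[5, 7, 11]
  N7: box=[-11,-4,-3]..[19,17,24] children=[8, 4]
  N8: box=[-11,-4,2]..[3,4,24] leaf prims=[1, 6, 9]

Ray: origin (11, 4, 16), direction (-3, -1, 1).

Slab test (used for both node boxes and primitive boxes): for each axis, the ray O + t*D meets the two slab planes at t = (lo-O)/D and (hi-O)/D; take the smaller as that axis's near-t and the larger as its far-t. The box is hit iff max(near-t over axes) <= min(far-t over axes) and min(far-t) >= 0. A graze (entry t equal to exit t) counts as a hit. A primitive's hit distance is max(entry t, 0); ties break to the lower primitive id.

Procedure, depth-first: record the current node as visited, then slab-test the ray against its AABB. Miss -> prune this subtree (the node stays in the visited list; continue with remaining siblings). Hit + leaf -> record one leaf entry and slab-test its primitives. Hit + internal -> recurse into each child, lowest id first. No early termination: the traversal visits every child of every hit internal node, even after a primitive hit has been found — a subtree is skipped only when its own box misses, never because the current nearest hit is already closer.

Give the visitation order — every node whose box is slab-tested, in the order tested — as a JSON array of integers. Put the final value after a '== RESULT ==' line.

Walk:
N0 x:[-4,22/3] y:[-13,23] z:[-19,8] -> hit [-4,22/3], descend [1, 7]
  N1 x:[-4,7] y:[9,23] z:[-11,7] -> miss, prune
  N7 x:[-8/3,22/3] y:[-13,8] z:[-19,8] -> hit [-8/3,22/3], descend [4, 8]
    N4 x:[-8/3,1] y:[-13,6] z:[-19,6] -> hit [-8/3,1], descend [2, 3]
      N2 x:[0,1] y:[-9,-3] z:[-19,-11] -> miss, prune
      N3 x:[-8/3,1/3] y:[-13,6] z:[-13,6] -> hit [-8/3,1/3] leaf, test {P2(miss), P8(miss)}
    N8 x:[8/3,22/3] y:[0,8] z:[-14,8] -> hit [8/3,22/3] leaf, test {P1(miss), P6(miss), P9@t=11/3}

Visited [0, 1, 7, 4, 2, 3, 8]. Tests: 7 box, 2 leaf. Nearest: P9.

== RESULT ==
[0, 1, 7, 4, 2, 3, 8]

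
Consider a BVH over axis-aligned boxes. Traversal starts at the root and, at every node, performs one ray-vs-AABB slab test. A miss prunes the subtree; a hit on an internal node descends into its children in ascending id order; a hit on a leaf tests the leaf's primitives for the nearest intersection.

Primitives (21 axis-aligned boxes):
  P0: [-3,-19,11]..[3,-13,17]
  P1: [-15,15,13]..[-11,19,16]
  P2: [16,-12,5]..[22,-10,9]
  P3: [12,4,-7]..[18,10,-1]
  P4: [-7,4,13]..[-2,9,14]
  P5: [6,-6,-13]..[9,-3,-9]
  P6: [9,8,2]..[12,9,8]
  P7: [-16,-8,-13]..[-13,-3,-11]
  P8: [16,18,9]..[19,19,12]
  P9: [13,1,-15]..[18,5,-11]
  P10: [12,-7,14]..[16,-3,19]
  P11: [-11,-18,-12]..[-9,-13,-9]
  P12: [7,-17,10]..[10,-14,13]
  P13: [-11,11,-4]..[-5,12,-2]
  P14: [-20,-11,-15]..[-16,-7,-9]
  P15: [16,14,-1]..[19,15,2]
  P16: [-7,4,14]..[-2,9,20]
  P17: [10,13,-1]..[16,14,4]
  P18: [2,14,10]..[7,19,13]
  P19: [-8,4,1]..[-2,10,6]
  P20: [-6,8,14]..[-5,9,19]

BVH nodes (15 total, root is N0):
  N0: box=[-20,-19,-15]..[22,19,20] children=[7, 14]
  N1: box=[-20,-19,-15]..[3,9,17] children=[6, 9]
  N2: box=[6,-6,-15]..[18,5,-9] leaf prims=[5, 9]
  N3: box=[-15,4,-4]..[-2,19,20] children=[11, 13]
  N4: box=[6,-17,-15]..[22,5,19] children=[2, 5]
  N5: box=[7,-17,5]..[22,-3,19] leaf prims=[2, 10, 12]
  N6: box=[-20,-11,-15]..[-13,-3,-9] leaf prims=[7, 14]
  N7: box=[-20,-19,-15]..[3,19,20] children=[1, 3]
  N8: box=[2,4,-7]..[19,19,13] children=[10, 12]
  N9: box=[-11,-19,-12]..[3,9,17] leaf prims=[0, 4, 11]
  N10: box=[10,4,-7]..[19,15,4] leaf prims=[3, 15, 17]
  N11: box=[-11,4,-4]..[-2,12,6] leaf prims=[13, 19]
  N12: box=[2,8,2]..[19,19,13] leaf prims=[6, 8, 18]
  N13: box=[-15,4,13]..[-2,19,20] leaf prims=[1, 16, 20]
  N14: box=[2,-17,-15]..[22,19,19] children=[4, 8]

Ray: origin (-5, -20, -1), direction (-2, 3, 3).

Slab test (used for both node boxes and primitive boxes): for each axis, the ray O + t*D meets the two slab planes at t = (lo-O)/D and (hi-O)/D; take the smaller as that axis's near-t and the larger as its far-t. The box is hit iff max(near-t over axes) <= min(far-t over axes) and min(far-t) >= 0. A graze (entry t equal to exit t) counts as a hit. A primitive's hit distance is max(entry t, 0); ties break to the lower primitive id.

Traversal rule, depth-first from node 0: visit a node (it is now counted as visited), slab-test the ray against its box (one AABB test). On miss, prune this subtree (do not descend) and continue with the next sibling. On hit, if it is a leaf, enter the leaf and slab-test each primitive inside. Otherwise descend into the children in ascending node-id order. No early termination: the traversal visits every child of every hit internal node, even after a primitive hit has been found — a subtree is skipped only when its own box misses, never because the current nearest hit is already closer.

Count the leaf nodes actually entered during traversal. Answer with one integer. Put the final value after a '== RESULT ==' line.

Walk:
N0 x:[-27/2,15/2] y:[1/3,13] z:[-14/3,7] -> hit [1/3,7], descend [7, 14]
  N7 x:[-4,15/2] y:[1/3,13] z:[-14/3,7] -> hit [1/3,7], descend [1, 3]
    N1 x:[-4,15/2] y:[1/3,29/3] z:[-14/3,6] -> hit [1/3,6], descend [6, 9]
      N6 x:[4,15/2] y:[3,17/3] z:[-14/3,-8/3] -> miss, prune
      N9 x:[-4,3] y:[1/3,29/3] z:[-11/3,6] -> hit [1/3,3] leaf, test {P0(miss), P4(miss), P11(miss)}
    N3 x:[-3/2,5] y:[8,13] z:[-1,7] -> miss, prune
  N14 x:[-27/2,-7/2] y:[1,13] z:[-14/3,20/3] -> miss, prune

Visited [0, 7, 1, 6, 9, 3, 14]. Tests: 7 box, 1 leaf. Nearest: miss.

== RESULT ==
1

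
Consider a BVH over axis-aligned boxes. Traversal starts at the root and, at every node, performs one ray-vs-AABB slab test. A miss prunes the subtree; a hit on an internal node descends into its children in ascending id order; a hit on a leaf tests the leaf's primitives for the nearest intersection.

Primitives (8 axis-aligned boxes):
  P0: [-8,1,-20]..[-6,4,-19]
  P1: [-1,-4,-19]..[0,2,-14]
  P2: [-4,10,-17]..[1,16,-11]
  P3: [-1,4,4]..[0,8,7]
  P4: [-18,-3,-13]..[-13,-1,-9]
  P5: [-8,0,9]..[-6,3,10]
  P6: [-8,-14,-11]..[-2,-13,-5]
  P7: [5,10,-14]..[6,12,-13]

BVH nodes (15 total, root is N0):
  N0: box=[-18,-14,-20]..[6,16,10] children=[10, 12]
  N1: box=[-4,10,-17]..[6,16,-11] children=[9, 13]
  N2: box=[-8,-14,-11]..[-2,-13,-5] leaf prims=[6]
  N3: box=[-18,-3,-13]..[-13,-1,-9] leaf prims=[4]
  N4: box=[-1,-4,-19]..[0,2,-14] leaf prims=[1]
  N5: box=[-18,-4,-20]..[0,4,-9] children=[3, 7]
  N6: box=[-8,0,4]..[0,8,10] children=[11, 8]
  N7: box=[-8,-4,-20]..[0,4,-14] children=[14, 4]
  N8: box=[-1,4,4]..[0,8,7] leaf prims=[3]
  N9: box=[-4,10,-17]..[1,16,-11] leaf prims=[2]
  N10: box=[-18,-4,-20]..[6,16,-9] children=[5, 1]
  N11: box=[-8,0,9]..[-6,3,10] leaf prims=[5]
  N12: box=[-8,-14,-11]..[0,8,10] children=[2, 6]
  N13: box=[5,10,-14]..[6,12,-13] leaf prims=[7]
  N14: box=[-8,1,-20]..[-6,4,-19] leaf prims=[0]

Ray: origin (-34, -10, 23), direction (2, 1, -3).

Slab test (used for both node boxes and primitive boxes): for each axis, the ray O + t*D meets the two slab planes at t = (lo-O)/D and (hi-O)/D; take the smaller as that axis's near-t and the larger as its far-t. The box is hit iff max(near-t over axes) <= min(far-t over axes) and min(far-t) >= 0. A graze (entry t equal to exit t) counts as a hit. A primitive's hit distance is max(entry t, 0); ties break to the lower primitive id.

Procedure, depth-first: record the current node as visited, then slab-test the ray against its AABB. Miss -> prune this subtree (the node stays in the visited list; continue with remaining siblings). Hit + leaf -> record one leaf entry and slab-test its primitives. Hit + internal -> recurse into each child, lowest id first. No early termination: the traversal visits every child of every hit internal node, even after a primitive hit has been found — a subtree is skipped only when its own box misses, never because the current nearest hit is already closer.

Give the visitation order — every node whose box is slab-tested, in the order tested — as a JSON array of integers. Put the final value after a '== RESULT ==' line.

Traverse from the root:
N0 x:[8,20] y:[-4,26] z:[13/3,43/3] -> hit [8,43/3], descend [10, 12]
  N10 x:[8,20] y:[6,26] z:[32/3,43/3] -> hit [32/3,43/3], descend [1, 5]
    N1 x:[15,20] y:[20,26] z:[34/3,40/3] -> miss, prune
    N5 x:[8,17] y:[6,14] z:[32/3,43/3] -> hit [32/3,14], descend [3, 7]
      N3 x:[8,21/2] y:[7,9] z:[32/3,12] -> miss, prune
      N7 x:[13,17] y:[6,14] z:[37/3,43/3] -> hit [13,14], descend [4, 14]
        N4 x:[33/2,17] y:[6,12] z:[37/3,14] -> miss, prune
        N14 x:[13,14] y:[11,14] z:[14,43/3] -> hit [14,14] leaf, test {P0@t=14}
  N12 x:[13,17] y:[-4,18] z:[13/3,34/3] -> miss, prune

9 AABB tests over nodes [0, 10, 1, 5, 3, 7, 4, 14, 12]; 1 leaf entered; closest P0.

== RESULT ==
[0, 10, 1, 5, 3, 7, 4, 14, 12]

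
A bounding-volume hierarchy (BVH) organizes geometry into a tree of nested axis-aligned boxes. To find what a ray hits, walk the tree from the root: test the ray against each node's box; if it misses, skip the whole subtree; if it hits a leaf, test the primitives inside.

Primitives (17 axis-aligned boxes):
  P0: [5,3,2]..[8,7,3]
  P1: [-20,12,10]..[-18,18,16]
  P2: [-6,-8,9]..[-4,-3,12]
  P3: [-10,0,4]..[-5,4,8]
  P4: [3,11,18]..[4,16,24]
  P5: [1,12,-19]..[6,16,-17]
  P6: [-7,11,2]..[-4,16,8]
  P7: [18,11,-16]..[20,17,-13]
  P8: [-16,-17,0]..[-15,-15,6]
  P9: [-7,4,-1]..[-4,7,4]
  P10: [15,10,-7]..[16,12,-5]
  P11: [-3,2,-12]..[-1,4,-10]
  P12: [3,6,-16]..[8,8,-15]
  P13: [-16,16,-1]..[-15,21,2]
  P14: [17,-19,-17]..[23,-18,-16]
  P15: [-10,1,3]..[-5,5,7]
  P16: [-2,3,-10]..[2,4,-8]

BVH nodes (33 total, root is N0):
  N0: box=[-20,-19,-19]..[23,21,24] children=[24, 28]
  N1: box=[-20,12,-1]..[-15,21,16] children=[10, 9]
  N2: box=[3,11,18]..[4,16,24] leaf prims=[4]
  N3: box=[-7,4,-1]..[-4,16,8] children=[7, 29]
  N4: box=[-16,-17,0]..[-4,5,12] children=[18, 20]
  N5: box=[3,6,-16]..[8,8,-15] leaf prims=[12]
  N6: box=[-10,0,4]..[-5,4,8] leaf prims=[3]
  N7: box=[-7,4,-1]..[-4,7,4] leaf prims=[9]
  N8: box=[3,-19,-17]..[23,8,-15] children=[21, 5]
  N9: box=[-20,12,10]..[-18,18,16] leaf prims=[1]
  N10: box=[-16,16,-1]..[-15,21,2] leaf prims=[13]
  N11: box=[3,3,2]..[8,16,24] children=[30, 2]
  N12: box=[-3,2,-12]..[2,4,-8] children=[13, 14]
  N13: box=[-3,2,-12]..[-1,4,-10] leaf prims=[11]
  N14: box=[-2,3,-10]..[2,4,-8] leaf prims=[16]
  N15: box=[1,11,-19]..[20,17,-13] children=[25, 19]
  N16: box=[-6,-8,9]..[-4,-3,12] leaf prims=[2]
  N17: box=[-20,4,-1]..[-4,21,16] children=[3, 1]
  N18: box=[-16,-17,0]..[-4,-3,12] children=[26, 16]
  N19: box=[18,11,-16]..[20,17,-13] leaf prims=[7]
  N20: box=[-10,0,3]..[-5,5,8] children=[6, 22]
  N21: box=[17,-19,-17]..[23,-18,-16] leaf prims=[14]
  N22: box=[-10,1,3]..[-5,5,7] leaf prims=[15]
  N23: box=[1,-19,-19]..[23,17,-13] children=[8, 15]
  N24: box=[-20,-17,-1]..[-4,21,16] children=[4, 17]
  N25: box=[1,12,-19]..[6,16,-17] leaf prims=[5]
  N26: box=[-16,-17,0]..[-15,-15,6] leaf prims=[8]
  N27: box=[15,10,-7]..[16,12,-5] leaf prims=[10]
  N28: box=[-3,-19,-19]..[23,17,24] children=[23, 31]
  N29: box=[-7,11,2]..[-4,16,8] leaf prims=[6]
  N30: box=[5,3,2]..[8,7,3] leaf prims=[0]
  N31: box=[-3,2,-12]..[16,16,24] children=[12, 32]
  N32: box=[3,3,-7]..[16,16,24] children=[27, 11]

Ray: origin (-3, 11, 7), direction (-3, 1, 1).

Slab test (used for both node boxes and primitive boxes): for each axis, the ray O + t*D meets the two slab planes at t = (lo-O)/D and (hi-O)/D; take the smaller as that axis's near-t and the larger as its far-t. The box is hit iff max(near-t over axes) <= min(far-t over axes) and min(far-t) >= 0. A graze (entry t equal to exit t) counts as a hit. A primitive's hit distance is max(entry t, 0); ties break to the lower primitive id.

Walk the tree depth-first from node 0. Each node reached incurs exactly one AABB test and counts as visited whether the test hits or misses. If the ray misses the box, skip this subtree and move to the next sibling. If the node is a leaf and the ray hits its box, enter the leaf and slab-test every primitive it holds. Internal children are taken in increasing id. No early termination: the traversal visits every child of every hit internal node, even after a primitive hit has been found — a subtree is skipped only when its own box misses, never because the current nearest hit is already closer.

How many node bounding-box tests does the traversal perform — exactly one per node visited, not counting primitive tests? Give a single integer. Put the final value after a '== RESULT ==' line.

Trace the traversal:
N0 x:[-26/3,17/3] y:[-30,10] z:[-26,17] -> hit [-26/3,17/3], descend [24, 28]
  N24 x:[1/3,17/3] y:[-28,10] z:[-8,9] -> hit [1/3,17/3], descend [4, 17]
    N4 x:[1/3,13/3] y:[-28,-6] z:[-7,5] -> miss, prune
    N17 x:[1/3,17/3] y:[-7,10] z:[-8,9] -> hit [1/3,17/3], descend [1, 3]
      N1 x:[4,17/3] y:[1,10] z:[-8,9] -> hit [4,17/3], descend [9, 10]
        N9 x:[5,17/3] y:[1,7] z:[3,9] -> hit [5,17/3] leaf, test {P1@t=5}
        N10 x:[4,13/3] y:[5,10] z:[-8,-5] -> miss, prune
      N3 x:[1/3,4/3] y:[-7,5] z:[-8,1] -> hit [1/3,1], descend [7, 29]
        N7 x:[1/3,4/3] y:[-7,-4] z:[-8,-3] -> miss, prune
        N29 x:[1/3,4/3] y:[0,5] z:[-5,1] -> hit [1/3,1] leaf, test {P6@t=1/3}
  N28 x:[-26/3,0] y:[-30,6] z:[-26,17] -> hit [-26/3,0], descend [23, 31]
    N23 x:[-26/3,-4/3] y:[-30,6] z:[-26,-20] -> miss, prune
    N31 x:[-19/3,0] y:[-9,5] z:[-19,17] -> hit [-19/3,0], descend [12, 32]
      N12 x:[-5/3,0] y:[-9,-7] z:[-19,-15] -> miss, prune
      N32 x:[-19/3,-2] y:[-8,5] z:[-14,17] -> miss, prune

order=[0, 24, 4, 17, 1, 9, 10, 3, 7, 29, 28, 23, 31, 12, 32]  |boxes|=15  |leaves|=2  hit=P6

== RESULT ==
15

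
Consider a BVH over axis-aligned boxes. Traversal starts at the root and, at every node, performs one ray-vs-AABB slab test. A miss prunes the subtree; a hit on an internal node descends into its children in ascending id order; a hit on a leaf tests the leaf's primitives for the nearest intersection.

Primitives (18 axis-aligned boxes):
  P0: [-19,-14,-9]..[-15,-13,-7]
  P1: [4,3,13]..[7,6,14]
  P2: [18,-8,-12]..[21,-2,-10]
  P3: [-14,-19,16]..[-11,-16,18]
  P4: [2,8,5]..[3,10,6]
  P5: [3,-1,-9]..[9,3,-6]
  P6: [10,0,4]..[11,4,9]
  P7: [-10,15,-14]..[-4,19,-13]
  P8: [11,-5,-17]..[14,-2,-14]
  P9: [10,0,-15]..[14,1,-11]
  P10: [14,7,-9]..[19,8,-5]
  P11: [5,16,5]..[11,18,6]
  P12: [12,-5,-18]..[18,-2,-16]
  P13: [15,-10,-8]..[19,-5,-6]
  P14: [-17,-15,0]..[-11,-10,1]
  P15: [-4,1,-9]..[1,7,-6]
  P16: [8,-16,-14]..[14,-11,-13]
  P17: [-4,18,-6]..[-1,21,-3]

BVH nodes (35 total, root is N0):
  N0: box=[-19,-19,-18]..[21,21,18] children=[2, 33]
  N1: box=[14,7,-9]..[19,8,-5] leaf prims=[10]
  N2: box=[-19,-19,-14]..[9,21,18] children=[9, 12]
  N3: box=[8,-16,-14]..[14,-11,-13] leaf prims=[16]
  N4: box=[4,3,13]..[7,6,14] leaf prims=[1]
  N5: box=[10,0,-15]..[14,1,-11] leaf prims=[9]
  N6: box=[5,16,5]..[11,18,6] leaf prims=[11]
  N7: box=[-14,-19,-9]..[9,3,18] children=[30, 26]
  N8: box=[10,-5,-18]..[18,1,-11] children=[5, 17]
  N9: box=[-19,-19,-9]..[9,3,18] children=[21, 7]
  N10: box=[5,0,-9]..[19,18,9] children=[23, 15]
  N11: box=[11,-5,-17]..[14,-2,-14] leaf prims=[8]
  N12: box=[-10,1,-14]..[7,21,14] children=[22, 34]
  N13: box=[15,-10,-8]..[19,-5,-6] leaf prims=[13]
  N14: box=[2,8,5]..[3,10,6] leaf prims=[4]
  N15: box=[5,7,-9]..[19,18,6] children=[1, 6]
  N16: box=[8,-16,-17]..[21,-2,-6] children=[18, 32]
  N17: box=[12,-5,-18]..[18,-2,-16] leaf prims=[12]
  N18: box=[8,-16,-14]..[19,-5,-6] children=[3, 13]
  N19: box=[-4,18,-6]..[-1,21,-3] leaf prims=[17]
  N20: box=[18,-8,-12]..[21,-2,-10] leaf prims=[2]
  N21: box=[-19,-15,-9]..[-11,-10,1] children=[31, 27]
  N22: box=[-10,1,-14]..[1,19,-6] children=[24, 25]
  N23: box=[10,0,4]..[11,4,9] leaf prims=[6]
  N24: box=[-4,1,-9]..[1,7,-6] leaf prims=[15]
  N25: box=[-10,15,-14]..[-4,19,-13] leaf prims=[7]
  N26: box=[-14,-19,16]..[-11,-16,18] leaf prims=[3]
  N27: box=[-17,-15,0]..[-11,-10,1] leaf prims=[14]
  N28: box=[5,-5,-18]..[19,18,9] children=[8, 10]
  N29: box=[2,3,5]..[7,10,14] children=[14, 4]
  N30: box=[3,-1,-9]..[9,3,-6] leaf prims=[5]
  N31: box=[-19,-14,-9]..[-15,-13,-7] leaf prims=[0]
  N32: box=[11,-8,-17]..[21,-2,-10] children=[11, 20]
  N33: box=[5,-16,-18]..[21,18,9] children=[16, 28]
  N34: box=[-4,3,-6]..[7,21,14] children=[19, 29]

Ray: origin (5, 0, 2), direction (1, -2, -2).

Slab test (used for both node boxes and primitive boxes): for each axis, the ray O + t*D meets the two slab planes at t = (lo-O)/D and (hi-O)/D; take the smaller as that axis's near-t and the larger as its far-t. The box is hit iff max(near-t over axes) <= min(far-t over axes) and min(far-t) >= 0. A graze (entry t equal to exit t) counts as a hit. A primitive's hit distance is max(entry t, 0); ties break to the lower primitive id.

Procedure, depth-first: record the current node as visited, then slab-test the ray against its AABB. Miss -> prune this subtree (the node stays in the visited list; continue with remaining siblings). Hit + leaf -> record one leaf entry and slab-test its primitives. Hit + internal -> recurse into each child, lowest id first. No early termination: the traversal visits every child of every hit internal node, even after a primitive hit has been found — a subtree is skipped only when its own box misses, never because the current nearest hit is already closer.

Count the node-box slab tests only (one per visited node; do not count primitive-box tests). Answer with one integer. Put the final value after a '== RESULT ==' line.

Trace the traversal:
N0 x:[-24,16] y:[-21/2,19/2] z:[-8,10] -> hit [-8,19/2], descend [2, 33]
  N2 x:[-24,4] y:[-21/2,19/2] z:[-8,8] -> hit [-8,4], descend [9, 12]
    N9 x:[-24,4] y:[-3/2,19/2] z:[-8,11/2] -> hit [-3/2,4], descend [7, 21]
      N7 x:[-19,4] y:[-3/2,19/2] z:[-8,11/2] -> hit [-3/2,4], descend [26, 30]
        N26 x:[-19,-16] y:[8,19/2] z:[-8,-7] -> miss, prune
        N30 x:[-2,4] y:[-3/2,1/2] z:[4,11/2] -> miss, prune
      N21 x:[-24,-16] y:[5,15/2] z:[1/2,11/2] -> miss, prune
    N12 x:[-15,2] y:[-21/2,-1/2] z:[-6,8] -> miss, prune
  N33 x:[0,16] y:[-9,8] z:[-7/2,10] -> hit [0,8], descend [16, 28]
    N16 x:[3,16] y:[1,8] z:[4,19/2] -> hit [4,8], descend [18, 32]
      N18 x:[3,14] y:[5/2,8] z:[4,8] -> hit [4,8], descend [3, 13]
        N3 x:[3,9] y:[11/2,8] z:[15/2,8] -> hit [15/2,8] leaf, test {P16@t=15/2}
        N13 x:[10,14] y:[5/2,5] z:[4,5] -> miss, prune
      N32 x:[6,16] y:[1,4] z:[6,19/2] -> miss, prune
    N28 x:[0,14] y:[-9,5/2] z:[-7/2,10] -> hit [0,5/2], descend [8, 10]
      N8 x:[5,13] y:[-1/2,5/2] z:[13/2,10] -> miss, prune
      N10 x:[0,14] y:[-9,0] z:[-7/2,11/2] -> hit [0,0], descend [15, 23]
        N15 x:[0,14] y:[-9,-7/2] z:[-2,11/2] -> miss, prune
        N23 x:[5,6] y:[-2,0] z:[-7/2,-1] -> miss, prune

19 AABB tests over nodes [0, 2, 9, 7, 26, 30, 21, 12, 33, 16, 18, 3, 13, 32, 28, 8, 10, 15, 23]; 1 leaf entered; closest P16.

== RESULT ==
19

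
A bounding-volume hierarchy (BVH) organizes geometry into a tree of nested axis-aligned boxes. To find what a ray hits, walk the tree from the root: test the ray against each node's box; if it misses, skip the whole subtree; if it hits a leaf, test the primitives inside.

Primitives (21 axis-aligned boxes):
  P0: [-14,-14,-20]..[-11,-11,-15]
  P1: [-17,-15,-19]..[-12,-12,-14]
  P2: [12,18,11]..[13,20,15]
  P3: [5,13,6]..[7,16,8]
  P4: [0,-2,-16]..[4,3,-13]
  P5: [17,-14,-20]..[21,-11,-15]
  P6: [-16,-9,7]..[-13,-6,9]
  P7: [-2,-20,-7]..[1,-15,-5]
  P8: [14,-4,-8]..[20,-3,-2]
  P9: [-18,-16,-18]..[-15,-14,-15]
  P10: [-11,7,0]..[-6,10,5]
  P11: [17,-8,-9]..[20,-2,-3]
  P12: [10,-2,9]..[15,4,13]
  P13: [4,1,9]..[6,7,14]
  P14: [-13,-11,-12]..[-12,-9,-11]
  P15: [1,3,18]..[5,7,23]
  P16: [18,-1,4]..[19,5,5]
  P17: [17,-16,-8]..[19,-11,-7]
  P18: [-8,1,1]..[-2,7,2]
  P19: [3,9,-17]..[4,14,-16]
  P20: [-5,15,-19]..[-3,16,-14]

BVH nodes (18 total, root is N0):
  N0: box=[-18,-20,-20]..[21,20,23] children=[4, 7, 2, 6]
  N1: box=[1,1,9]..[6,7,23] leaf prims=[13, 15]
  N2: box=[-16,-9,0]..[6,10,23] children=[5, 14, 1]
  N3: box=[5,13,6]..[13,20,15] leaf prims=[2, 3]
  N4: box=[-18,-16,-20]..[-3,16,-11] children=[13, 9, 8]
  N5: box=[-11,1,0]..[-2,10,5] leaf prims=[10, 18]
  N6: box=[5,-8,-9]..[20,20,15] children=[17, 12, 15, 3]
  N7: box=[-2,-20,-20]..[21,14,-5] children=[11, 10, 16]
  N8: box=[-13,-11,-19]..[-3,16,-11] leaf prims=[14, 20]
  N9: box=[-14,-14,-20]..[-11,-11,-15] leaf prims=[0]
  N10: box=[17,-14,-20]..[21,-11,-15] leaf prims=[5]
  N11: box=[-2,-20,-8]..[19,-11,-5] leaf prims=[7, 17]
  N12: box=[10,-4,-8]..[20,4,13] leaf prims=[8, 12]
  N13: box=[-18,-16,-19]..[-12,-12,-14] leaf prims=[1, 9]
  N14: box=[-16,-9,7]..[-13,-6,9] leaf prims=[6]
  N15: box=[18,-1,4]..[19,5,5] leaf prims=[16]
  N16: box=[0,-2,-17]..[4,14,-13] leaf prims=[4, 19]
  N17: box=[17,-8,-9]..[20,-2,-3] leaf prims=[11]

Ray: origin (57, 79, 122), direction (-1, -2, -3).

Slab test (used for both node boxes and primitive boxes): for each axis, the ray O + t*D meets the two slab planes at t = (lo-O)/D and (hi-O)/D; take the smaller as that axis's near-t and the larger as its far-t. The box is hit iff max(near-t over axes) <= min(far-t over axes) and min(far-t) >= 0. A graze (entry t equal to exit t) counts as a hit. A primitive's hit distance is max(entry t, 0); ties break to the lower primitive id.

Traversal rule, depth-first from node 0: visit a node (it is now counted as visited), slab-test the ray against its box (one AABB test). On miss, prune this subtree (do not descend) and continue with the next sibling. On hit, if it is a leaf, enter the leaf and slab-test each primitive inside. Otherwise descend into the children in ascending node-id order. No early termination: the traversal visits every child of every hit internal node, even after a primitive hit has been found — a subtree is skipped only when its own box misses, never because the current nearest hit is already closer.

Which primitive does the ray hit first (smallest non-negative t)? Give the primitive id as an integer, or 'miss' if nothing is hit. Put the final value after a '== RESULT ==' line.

Traverse from the root:
N0 x:[36,75] y:[59/2,99/2] z:[33,142/3] -> hit [36,142/3], descend [2, 4, 6, 7]
  N2 x:[51,73] y:[69/2,44] z:[33,122/3] -> miss, prune
  N4 x:[60,75] y:[63/2,95/2] z:[133/3,142/3] -> miss, prune
  N6 x:[37,52] y:[59/2,87/2] z:[107/3,131/3] -> hit [37,87/2], descend [3, 12, 15, 17]
    N3 x:[44,52] y:[59/2,33] z:[107/3,116/3] -> miss, prune
    N12 x:[37,47] y:[75/2,83/2] z:[109/3,130/3] -> hit [75/2,83/2] leaf, test {P8@t=124/3, P12(miss)}
    N15 x:[38,39] y:[37,40] z:[39,118/3] -> hit [39,39] leaf, test {P16@t=39}
    N17 x:[37,40] y:[81/2,87/2] z:[125/3,131/3] -> miss, prune
  N7 x:[36,59] y:[65/2,99/2] z:[127/3,142/3] -> hit [127/3,142/3], descend [10, 11, 16]
    N10 x:[36,40] y:[45,93/2] z:[137/3,142/3] -> miss, prune
    N11 x:[38,59] y:[45,99/2] z:[127/3,130/3] -> miss, prune
    N16 x:[53,57] y:[65/2,81/2] z:[45,139/3] -> miss, prune

order=[0, 2, 4, 6, 3, 12, 15, 17, 7, 10, 11, 16]  |boxes|=12  |leaves|=2  hit=P16

== RESULT ==
16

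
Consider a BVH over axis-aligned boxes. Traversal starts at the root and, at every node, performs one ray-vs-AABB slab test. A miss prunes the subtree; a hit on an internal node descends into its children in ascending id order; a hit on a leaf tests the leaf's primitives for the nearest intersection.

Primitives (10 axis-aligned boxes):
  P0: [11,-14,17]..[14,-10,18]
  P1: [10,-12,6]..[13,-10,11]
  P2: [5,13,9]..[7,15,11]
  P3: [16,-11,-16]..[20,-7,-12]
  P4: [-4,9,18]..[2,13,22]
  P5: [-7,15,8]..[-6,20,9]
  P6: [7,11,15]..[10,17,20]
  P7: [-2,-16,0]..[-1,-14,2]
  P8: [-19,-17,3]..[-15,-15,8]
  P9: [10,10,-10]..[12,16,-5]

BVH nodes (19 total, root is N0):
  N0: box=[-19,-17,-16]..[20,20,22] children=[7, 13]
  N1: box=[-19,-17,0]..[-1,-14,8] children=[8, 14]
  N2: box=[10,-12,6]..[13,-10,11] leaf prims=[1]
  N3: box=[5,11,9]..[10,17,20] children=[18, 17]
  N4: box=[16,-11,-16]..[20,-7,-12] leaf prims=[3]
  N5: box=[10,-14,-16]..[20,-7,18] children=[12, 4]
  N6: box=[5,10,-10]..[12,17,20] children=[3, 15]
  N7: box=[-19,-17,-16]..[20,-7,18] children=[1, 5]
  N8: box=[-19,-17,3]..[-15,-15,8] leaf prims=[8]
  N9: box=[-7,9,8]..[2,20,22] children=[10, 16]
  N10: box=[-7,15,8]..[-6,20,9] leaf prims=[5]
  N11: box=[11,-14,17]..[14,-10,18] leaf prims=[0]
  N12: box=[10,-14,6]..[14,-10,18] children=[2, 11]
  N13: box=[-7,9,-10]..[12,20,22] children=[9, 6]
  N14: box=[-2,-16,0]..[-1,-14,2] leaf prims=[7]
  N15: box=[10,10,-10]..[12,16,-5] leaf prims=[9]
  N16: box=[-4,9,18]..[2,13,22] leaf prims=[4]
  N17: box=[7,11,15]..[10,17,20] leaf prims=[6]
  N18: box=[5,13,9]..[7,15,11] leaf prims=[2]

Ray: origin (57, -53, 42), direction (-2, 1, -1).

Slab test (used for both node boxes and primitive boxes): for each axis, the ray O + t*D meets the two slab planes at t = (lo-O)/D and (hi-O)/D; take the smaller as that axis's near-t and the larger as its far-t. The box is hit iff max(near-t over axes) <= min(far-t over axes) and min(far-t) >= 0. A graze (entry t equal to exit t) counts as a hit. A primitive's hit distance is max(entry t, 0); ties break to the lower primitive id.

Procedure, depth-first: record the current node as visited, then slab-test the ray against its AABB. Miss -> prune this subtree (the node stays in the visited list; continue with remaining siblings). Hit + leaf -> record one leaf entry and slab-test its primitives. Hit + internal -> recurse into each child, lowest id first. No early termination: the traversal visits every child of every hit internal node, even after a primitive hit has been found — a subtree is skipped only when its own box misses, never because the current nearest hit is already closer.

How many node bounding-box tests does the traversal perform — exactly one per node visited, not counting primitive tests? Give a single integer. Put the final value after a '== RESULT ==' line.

Traverse from the root:
N0 x:[37/2,38] y:[36,73] z:[20,58] -> hit [36,38], descend [7, 13]
  N7 x:[37/2,38] y:[36,46] z:[24,58] -> hit [36,38], descend [1, 5]
    N1 x:[29,38] y:[36,39] z:[34,42] -> hit [36,38], descend [8, 14]
      N8 x:[36,38] y:[36,38] z:[34,39] -> hit [36,38] leaf, test {P8@t=36}
      N14 x:[29,59/2] y:[37,39] z:[40,42] -> miss, prune
    N5 x:[37/2,47/2] y:[39,46] z:[24,58] -> miss, prune
  N13 x:[45/2,32] y:[62,73] z:[20,52] -> miss, prune

Visited [0, 7, 1, 8, 14, 5, 13]. Tests: 7 box, 1 leaf. Nearest: P8.

== RESULT ==
7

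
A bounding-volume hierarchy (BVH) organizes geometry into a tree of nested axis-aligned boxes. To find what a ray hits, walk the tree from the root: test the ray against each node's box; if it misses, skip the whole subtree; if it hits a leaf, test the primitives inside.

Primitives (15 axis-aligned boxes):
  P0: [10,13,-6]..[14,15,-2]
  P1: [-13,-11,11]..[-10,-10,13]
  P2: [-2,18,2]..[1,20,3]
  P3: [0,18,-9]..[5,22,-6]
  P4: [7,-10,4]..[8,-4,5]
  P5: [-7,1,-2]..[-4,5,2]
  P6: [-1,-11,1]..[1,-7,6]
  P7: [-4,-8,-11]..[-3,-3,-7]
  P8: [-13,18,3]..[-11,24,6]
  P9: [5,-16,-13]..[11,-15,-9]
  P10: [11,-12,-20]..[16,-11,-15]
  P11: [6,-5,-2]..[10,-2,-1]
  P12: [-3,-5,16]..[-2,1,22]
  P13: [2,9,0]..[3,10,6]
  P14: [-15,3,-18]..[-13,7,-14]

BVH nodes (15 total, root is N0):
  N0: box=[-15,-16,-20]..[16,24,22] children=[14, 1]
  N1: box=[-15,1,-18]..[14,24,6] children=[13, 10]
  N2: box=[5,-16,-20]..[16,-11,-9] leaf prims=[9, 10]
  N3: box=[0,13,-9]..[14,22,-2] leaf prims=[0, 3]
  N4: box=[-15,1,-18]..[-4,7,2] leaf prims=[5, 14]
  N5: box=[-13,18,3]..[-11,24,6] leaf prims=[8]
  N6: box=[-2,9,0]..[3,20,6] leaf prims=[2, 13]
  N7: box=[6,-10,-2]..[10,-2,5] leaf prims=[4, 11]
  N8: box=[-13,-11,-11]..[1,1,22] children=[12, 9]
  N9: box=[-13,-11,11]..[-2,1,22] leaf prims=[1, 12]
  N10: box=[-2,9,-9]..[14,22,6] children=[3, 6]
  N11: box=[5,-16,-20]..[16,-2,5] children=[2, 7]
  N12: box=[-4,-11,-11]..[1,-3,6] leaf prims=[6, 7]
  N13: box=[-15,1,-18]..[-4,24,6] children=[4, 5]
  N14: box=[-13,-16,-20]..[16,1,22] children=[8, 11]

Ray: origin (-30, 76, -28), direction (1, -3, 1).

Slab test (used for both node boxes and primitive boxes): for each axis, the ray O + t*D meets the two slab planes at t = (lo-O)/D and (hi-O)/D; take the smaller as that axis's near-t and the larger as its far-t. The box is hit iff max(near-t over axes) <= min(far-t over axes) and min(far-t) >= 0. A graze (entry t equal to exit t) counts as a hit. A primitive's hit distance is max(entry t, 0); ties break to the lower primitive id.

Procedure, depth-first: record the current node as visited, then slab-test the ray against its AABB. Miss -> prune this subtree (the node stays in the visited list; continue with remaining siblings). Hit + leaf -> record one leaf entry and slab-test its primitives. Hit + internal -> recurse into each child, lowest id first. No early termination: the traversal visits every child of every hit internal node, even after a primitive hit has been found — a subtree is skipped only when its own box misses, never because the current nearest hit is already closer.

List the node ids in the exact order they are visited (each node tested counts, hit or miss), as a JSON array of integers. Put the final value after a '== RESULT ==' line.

Walk:
N0 x:[15,46] y:[52/3,92/3] z:[8,50] -> hit [52/3,92/3], descend [1, 14]
  N1 x:[15,44] y:[52/3,25] z:[10,34] -> hit [52/3,25], descend [10, 13]
    N10 x:[28,44] y:[18,67/3] z:[19,34] -> miss, prune
    N13 x:[15,26] y:[52/3,25] z:[10,34] -> hit [52/3,25], descend [4, 5]
      N4 x:[15,26] y:[23,25] z:[10,30] -> hit [23,25] leaf, test {P5(miss), P14(miss)}
      N5 x:[17,19] y:[52/3,58/3] z:[31,34] -> miss, prune
  N14 x:[17,46] y:[25,92/3] z:[8,50] -> hit [25,92/3], descend [8, 11]
    N8 x:[17,31] y:[25,29] z:[17,50] -> hit [25,29], descend [9, 12]
      N9 x:[17,28] y:[25,29] z:[39,50] -> miss, prune
      N12 x:[26,31] y:[79/3,29] z:[17,34] -> hit [79/3,29] leaf, test {P6@t=29, P7(miss)}
    N11 x:[35,46] y:[26,92/3] z:[8,33] -> miss, prune

order=[0, 1, 10, 13, 4, 5, 14, 8, 9, 12, 11]  |boxes|=11  |leaves|=2  hit=P6

== RESULT ==
[0, 1, 10, 13, 4, 5, 14, 8, 9, 12, 11]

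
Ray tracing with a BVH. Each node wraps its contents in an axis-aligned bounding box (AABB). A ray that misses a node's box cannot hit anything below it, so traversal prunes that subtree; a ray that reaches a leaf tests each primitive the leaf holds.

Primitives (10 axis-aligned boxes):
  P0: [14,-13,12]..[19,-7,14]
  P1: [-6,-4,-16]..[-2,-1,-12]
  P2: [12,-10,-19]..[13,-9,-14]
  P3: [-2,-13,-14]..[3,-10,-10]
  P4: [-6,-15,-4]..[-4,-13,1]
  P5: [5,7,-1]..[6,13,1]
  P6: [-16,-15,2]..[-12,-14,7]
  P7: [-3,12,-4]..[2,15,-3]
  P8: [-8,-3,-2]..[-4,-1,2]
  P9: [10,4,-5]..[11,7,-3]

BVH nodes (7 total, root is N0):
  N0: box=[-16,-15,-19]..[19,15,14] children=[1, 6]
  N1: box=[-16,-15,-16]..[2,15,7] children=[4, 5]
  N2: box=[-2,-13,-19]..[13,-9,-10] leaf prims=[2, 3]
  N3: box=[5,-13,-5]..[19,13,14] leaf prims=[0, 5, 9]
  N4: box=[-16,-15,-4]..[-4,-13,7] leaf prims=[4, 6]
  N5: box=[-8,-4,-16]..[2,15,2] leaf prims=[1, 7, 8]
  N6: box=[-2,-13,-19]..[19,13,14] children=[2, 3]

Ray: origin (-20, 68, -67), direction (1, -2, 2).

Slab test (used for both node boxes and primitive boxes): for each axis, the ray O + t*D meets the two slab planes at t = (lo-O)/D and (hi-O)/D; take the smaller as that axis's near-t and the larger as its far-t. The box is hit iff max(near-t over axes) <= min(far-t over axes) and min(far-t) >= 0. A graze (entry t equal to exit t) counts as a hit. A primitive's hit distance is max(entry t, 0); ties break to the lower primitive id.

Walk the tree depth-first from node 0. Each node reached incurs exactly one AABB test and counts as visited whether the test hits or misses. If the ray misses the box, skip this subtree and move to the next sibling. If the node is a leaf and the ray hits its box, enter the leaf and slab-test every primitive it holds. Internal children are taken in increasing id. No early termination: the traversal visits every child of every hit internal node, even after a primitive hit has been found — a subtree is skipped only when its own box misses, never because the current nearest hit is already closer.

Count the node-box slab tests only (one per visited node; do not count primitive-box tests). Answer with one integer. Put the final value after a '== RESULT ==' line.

Walk:
N0 x:[4,39] y:[53/2,83/2] z:[24,81/2] -> hit [53/2,39], descend [1, 6]
  N1 x:[4,22] y:[53/2,83/2] z:[51/2,37] -> miss, prune
  N6 x:[18,39] y:[55/2,81/2] z:[24,81/2] -> hit [55/2,39], descend [2, 3]
    N2 x:[18,33] y:[77/2,81/2] z:[24,57/2] -> miss, prune
    N3 x:[25,39] y:[55/2,81/2] z:[31,81/2] -> hit [31,39] leaf, test {P0(miss), P5(miss), P9@t=31}

5 AABB tests over nodes [0, 1, 6, 2, 3]; 1 leaf entered; closest P9.

== RESULT ==
5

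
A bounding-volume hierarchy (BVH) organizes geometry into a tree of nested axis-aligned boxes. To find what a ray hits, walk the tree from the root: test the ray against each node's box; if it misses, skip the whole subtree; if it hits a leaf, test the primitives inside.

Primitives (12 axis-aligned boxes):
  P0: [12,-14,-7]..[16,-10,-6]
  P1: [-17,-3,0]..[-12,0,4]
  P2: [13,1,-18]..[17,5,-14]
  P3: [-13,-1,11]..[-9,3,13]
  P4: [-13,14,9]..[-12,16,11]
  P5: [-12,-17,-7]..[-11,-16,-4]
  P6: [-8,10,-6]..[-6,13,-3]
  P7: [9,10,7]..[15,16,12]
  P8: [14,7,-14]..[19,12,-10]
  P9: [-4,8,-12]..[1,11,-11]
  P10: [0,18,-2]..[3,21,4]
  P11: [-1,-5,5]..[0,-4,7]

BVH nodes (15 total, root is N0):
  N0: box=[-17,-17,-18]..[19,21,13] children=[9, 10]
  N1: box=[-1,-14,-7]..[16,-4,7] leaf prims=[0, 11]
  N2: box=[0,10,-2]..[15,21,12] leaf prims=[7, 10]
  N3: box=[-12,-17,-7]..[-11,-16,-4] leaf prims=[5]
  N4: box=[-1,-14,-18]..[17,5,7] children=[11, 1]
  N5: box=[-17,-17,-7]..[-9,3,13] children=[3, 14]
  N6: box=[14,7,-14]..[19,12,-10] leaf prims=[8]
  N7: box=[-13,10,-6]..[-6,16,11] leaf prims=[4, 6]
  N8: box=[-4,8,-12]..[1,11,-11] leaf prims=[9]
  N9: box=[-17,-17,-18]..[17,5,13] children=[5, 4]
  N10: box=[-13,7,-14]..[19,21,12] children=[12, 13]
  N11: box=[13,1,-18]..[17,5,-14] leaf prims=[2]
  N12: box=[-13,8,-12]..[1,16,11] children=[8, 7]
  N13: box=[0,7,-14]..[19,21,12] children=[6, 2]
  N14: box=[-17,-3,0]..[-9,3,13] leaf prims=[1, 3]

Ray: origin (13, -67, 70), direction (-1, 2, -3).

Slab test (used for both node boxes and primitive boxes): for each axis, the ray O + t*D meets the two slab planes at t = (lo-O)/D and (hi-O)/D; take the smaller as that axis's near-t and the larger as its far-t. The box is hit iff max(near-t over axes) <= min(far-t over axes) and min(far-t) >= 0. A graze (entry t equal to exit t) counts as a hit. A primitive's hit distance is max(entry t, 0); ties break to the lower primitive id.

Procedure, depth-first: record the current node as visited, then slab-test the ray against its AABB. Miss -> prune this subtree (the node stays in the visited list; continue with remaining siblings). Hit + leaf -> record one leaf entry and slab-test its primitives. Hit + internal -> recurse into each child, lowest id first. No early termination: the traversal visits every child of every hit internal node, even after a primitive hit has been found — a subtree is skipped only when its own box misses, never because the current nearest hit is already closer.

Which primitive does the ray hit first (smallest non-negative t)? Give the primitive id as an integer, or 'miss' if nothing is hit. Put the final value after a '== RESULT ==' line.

Traverse from the root:
N0 x:[-6,30] y:[25,44] z:[19,88/3] -> hit [25,88/3], descend [9, 10]
  N9 x:[-4,30] y:[25,36] z:[19,88/3] -> hit [25,88/3], descend [4, 5]
    N4 x:[-4,14] y:[53/2,36] z:[21,88/3] -> miss, prune
    N5 x:[22,30] y:[25,35] z:[19,77/3] -> hit [25,77/3], descend [3, 14]
      N3 x:[24,25] y:[25,51/2] z:[74/3,77/3] -> hit [25,25] leaf, test {P5@t=25}
      N14 x:[22,30] y:[32,35] z:[19,70/3] -> miss, prune
  N10 x:[-6,26] y:[37,44] z:[58/3,28] -> miss, prune

Visited [0, 9, 4, 5, 3, 14, 10]. Tests: 7 box, 1 leaf. Nearest: P5.

== RESULT ==
5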